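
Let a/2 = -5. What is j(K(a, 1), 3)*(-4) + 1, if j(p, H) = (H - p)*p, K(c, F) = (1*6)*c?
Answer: 15121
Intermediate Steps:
a = -10 (a = 2*(-5) = -10)
K(c, F) = 6*c
j(p, H) = p*(H - p)
j(K(a, 1), 3)*(-4) + 1 = ((6*(-10))*(3 - 6*(-10)))*(-4) + 1 = -60*(3 - 1*(-60))*(-4) + 1 = -60*(3 + 60)*(-4) + 1 = -60*63*(-4) + 1 = -3780*(-4) + 1 = 15120 + 1 = 15121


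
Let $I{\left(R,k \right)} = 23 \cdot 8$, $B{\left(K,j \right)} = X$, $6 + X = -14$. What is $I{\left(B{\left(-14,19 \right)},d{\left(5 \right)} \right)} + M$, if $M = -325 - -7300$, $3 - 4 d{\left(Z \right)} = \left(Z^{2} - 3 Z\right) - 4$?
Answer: $7159$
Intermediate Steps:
$X = -20$ ($X = -6 - 14 = -20$)
$B{\left(K,j \right)} = -20$
$d{\left(Z \right)} = \frac{7}{4} - \frac{Z^{2}}{4} + \frac{3 Z}{4}$ ($d{\left(Z \right)} = \frac{3}{4} - \frac{\left(Z^{2} - 3 Z\right) - 4}{4} = \frac{3}{4} - \frac{-4 + Z^{2} - 3 Z}{4} = \frac{3}{4} + \left(1 - \frac{Z^{2}}{4} + \frac{3 Z}{4}\right) = \frac{7}{4} - \frac{Z^{2}}{4} + \frac{3 Z}{4}$)
$I{\left(R,k \right)} = 184$
$M = 6975$ ($M = -325 + 7300 = 6975$)
$I{\left(B{\left(-14,19 \right)},d{\left(5 \right)} \right)} + M = 184 + 6975 = 7159$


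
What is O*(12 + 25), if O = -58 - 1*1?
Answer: -2183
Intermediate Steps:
O = -59 (O = -58 - 1 = -59)
O*(12 + 25) = -59*(12 + 25) = -59*37 = -2183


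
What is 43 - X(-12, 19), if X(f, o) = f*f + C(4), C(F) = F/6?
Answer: -305/3 ≈ -101.67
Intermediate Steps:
C(F) = F/6 (C(F) = F*(⅙) = F/6)
X(f, o) = ⅔ + f² (X(f, o) = f*f + (⅙)*4 = f² + ⅔ = ⅔ + f²)
43 - X(-12, 19) = 43 - (⅔ + (-12)²) = 43 - (⅔ + 144) = 43 - 1*434/3 = 43 - 434/3 = -305/3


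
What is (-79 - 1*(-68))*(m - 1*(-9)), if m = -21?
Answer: 132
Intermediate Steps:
(-79 - 1*(-68))*(m - 1*(-9)) = (-79 - 1*(-68))*(-21 - 1*(-9)) = (-79 + 68)*(-21 + 9) = -11*(-12) = 132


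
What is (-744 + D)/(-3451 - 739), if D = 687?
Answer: 57/4190 ≈ 0.013604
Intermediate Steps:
(-744 + D)/(-3451 - 739) = (-744 + 687)/(-3451 - 739) = -57/(-4190) = -57*(-1/4190) = 57/4190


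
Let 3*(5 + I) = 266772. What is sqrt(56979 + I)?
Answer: sqrt(145898) ≈ 381.97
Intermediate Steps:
I = 88919 (I = -5 + (1/3)*266772 = -5 + 88924 = 88919)
sqrt(56979 + I) = sqrt(56979 + 88919) = sqrt(145898)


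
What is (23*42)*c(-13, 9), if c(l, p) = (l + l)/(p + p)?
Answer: -4186/3 ≈ -1395.3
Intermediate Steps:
c(l, p) = l/p (c(l, p) = (2*l)/((2*p)) = (2*l)*(1/(2*p)) = l/p)
(23*42)*c(-13, 9) = (23*42)*(-13/9) = 966*(-13*1/9) = 966*(-13/9) = -4186/3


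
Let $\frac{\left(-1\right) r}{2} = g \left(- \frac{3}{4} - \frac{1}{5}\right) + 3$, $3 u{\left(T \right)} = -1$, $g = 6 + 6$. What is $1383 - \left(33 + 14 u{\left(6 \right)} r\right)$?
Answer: $\frac{7142}{5} \approx 1428.4$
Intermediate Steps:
$g = 12$
$u{\left(T \right)} = - \frac{1}{3}$ ($u{\left(T \right)} = \frac{1}{3} \left(-1\right) = - \frac{1}{3}$)
$r = \frac{84}{5}$ ($r = - 2 \left(12 \left(- \frac{3}{4} - \frac{1}{5}\right) + 3\right) = - 2 \left(12 \left(- \frac{19}{20}\right) + 3\right) = - 2 \left(- \frac{57}{5} + 3\right) = \left(-2\right) \left(- \frac{42}{5}\right) = \frac{84}{5} \approx 16.8$)
$1383 - \left(33 + 14 u{\left(6 \right)} r\right) = 1383 - \left(33 + 14 \left(\left(- \frac{1}{3}\right) \frac{84}{5}\right)\right) = 1383 - - \frac{227}{5} = 1383 + \left(-33 + \frac{392}{5}\right) = 1383 + \frac{227}{5} = \frac{7142}{5}$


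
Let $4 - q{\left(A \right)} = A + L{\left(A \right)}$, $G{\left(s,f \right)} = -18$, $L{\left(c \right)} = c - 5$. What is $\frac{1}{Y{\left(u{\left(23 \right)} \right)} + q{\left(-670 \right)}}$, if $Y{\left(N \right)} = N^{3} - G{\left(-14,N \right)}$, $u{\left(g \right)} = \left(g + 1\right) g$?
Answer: $\frac{1}{168197975} \approx 5.9454 \cdot 10^{-9}$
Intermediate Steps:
$L{\left(c \right)} = -5 + c$ ($L{\left(c \right)} = c - 5 = -5 + c$)
$u{\left(g \right)} = g \left(1 + g\right)$ ($u{\left(g \right)} = \left(1 + g\right) g = g \left(1 + g\right)$)
$Y{\left(N \right)} = 18 + N^{3}$ ($Y{\left(N \right)} = N^{3} - -18 = N^{3} + 18 = 18 + N^{3}$)
$q{\left(A \right)} = 9 - 2 A$ ($q{\left(A \right)} = 4 - \left(A + \left(-5 + A\right)\right) = 4 - \left(-5 + 2 A\right) = 9 - 2 A$)
$\frac{1}{Y{\left(u{\left(23 \right)} \right)} + q{\left(-670 \right)}} = \frac{1}{\left(18 + \left(23 \left(1 + 23\right)\right)^{3}\right) + \left(9 - -1340\right)} = \frac{1}{\left(18 + \left(23 \cdot 24\right)^{3}\right) + \left(9 + 1340\right)} = \frac{1}{\left(18 + 552^{3}\right) + 1349} = \frac{1}{\left(18 + 168196608\right) + 1349} = \frac{1}{168196626 + 1349} = \frac{1}{168197975}$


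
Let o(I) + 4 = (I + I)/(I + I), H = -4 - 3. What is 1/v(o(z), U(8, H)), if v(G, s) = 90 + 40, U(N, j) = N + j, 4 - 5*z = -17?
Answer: 1/130 ≈ 0.0076923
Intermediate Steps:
H = -7
z = 21/5 (z = 4/5 - 1/5*(-17) = 4/5 + 17/5 = 21/5 ≈ 4.2000)
o(I) = -3 (o(I) = -4 + (I + I)/(I + I) = -4 + (2*I)/((2*I)) = -4 + (2*I)*(1/(2*I)) = -4 + 1 = -3)
v(G, s) = 130
1/v(o(z), U(8, H)) = 1/130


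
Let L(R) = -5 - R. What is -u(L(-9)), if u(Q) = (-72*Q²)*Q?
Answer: 4608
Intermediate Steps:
u(Q) = -72*Q³
-u(L(-9)) = -(-72)*(-5 - 1*(-9))³ = -(-72)*(-5 + 9)³ = -(-72)*4³ = -(-72)*64 = -1*(-4608) = 4608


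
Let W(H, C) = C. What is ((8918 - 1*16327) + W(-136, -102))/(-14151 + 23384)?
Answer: -1073/1319 ≈ -0.81349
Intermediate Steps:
((8918 - 1*16327) + W(-136, -102))/(-14151 + 23384) = ((8918 - 1*16327) - 102)/(-14151 + 23384) = ((8918 - 16327) - 102)/9233 = (-7409 - 102)*(1/9233) = -7511*1/9233 = -1073/1319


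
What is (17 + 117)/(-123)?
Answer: -134/123 ≈ -1.0894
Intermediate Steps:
(17 + 117)/(-123) = 134*(-1/123) = -134/123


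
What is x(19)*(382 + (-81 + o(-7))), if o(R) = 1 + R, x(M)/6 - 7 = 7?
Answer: 24780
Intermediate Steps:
x(M) = 84 (x(M) = 42 + 6*7 = 42 + 42 = 84)
x(19)*(382 + (-81 + o(-7))) = 84*(382 + (-81 + (1 - 7))) = 84*(382 + (-81 - 6)) = 84*(382 - 87) = 84*295 = 24780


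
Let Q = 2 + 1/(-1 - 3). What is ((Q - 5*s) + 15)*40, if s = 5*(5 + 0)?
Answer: -4330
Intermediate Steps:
Q = 7/4 (Q = 2 + 1/(-4) = 2 - ¼ = 7/4 ≈ 1.7500)
s = 25 (s = 5*5 = 25)
((Q - 5*s) + 15)*40 = ((7/4 - 5*25) + 15)*40 = ((7/4 - 125) + 15)*40 = (-493/4 + 15)*40 = -433/4*40 = -4330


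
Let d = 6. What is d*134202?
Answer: 805212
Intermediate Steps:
d*134202 = 6*134202 = 805212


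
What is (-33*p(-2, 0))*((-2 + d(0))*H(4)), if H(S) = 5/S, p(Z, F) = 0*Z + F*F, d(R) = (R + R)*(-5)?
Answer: 0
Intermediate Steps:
d(R) = -10*R (d(R) = (2*R)*(-5) = -10*R)
p(Z, F) = F² (p(Z, F) = 0 + F² = F²)
(-33*p(-2, 0))*((-2 + d(0))*H(4)) = (-33*0²)*((-2 - 10*0)*(5/4)) = (-33*0)*((-2 + 0)*(5*(¼))) = 0*(-2*5/4) = 0*(-5/2) = 0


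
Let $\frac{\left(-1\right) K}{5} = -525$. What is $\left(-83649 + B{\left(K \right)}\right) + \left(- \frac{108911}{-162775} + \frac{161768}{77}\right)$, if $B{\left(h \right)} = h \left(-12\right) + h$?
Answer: $- \frac{1383999073353}{12533675} \approx -1.1042 \cdot 10^{5}$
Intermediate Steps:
$K = 2625$ ($K = \left(-5\right) \left(-525\right) = 2625$)
$B{\left(h \right)} = - 11 h$ ($B{\left(h \right)} = - 12 h + h = - 11 h$)
$\left(-83649 + B{\left(K \right)}\right) + \left(- \frac{108911}{-162775} + \frac{161768}{77}\right) = \left(-83649 - 28875\right) + \left(- \frac{108911}{-162775} + \frac{161768}{77}\right) = \left(-83649 - 28875\right) + \left(\left(-108911\right) \left(- \frac{1}{162775}\right) + 161768 \cdot \frac{1}{77}\right) = -112524 + \left(\frac{108911}{162775} + \frac{161768}{77}\right) = -112524 + \frac{26340172347}{12533675} = - \frac{1383999073353}{12533675}$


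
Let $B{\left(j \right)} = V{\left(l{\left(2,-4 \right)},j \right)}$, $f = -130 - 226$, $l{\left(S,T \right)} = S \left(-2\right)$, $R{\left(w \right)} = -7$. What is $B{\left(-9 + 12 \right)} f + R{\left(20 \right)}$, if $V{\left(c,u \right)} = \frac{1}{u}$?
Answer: $- \frac{377}{3} \approx -125.67$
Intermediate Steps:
$l{\left(S,T \right)} = - 2 S$
$f = -356$
$B{\left(j \right)} = \frac{1}{j}$
$B{\left(-9 + 12 \right)} f + R{\left(20 \right)} = \frac{1}{-9 + 12} \left(-356\right) - 7 = \frac{1}{3} \left(-356\right) - 7 = - \frac{356}{3} - 7 = - \frac{377}{3}$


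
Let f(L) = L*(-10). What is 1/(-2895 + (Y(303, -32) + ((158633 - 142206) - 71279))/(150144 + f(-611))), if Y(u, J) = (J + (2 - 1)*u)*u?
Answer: -156254/452328069 ≈ -0.00034544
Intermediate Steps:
f(L) = -10*L
Y(u, J) = u*(J + u) (Y(u, J) = (J + 1*u)*u = (J + u)*u = u*(J + u))
1/(-2895 + (Y(303, -32) + ((158633 - 142206) - 71279))/(150144 + f(-611))) = 1/(-2895 + (303*(-32 + 303) + ((158633 - 142206) - 71279))/(150144 - 10*(-611))) = 1/(-2895 + (303*271 + (16427 - 71279))/(150144 + 6110)) = 1/(-2895 + (82113 - 54852)/156254) = 1/(-2895 + 27261*(1/156254)) = 1/(-2895 + 27261/156254) = 1/(-452328069/156254) = -156254/452328069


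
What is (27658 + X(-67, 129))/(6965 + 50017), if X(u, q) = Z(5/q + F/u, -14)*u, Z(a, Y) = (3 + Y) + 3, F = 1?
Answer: 4699/9497 ≈ 0.49479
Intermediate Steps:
Z(a, Y) = 6 + Y
X(u, q) = -8*u (X(u, q) = (6 - 14)*u = -8*u)
(27658 + X(-67, 129))/(6965 + 50017) = (27658 - 8*(-67))/(6965 + 50017) = (27658 + 536)/56982 = 28194*(1/56982) = 4699/9497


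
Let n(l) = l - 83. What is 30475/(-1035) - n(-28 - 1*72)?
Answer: 1382/9 ≈ 153.56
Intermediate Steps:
n(l) = -83 + l
30475/(-1035) - n(-28 - 1*72) = 30475/(-1035) - (-83 + (-28 - 1*72)) = 30475*(-1/1035) - (-83 + (-28 - 72)) = -265/9 - (-83 - 100) = -265/9 - 1*(-183) = -265/9 + 183 = 1382/9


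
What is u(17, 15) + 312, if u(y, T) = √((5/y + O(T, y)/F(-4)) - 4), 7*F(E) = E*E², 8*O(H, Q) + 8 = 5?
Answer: 312 + 7*I*√22134/544 ≈ 312.0 + 1.9144*I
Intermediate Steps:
O(H, Q) = -3/8 (O(H, Q) = -1 + (⅛)*5 = -1 + 5/8 = -3/8)
F(E) = E³/7 (F(E) = (E*E²)/7 = E³/7)
u(y, T) = √(-2027/512 + 5/y) (u(y, T) = √((5/y - 3/(8*((⅐)*(-4)³))) - 4) = √((5/y - 3/(8*((⅐)*(-64)))) - 4) = √((5/y - 3/(8*(-64/7))) - 4) = √((5/y - 3/8*(-7/64)) - 4) = √((5/y + 21/512) - 4) = √((21/512 + 5/y) - 4) = √(-2027/512 + 5/y))
u(17, 15) + 312 = √(-4054 + 5120/17)/32 + 312 = √(-63798/17)/32 + 312 = (7*I*√22134/17)/32 + 312 = 7*I*√22134/544 + 312 = 312 + 7*I*√22134/544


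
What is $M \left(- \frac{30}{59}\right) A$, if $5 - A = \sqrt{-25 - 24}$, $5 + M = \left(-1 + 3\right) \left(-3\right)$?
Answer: $\frac{1650}{59} - \frac{2310 i}{59} \approx 27.966 - 39.153 i$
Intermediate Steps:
$M = -11$ ($M = -5 + \left(-1 + 3\right) \left(-3\right) = -5 + 2 \left(-3\right) = -5 - 6 = -11$)
$A = 5 - 7 i$ ($A = 5 - \sqrt{-25 - 24} = 5 - \sqrt{-49} = 5 - 7 i \approx 5.0 - 7.0 i$)
$M \left(- \frac{30}{59}\right) A = - 11 \left(- \frac{30}{59}\right) \left(5 - 7 i\right) = - 11 \left(\left(-30\right) \frac{1}{59}\right) \left(5 - 7 i\right) = \left(-11\right) \left(- \frac{30}{59}\right) \left(5 - 7 i\right) = \frac{330 \left(5 - 7 i\right)}{59} = \frac{1650}{59} - \frac{2310 i}{59}$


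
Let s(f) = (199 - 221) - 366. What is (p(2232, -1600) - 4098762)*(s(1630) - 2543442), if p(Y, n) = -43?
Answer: 10426663123150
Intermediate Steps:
s(f) = -388 (s(f) = -22 - 366 = -388)
(p(2232, -1600) - 4098762)*(s(1630) - 2543442) = (-43 - 4098762)*(-388 - 2543442) = -4098805*(-2543830) = 10426663123150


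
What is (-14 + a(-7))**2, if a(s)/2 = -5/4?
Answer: 1089/4 ≈ 272.25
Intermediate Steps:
a(s) = -5/2 (a(s) = 2*(-5/4) = -5/2)
(-14 + a(-7))**2 = (-14 - 5/2)**2 = (-33/2)**2 = 1089/4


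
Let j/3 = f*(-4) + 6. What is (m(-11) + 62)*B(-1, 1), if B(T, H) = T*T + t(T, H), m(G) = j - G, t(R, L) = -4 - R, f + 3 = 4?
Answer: -158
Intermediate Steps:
f = 1 (f = -3 + 4 = 1)
j = 6 (j = 3*(1*(-4) + 6) = 3*(-4 + 6) = 3*2 = 6)
m(G) = 6 - G
B(T, H) = -4 + T**2 - T (B(T, H) = T*T + (-4 - T) = T**2 + (-4 - T) = -4 + T**2 - T)
(m(-11) + 62)*B(-1, 1) = ((6 - 1*(-11)) + 62)*(-4 + (-1)**2 - 1*(-1)) = ((6 + 11) + 62)*(-4 + 1 + 1) = (17 + 62)*(-2) = 79*(-2) = -158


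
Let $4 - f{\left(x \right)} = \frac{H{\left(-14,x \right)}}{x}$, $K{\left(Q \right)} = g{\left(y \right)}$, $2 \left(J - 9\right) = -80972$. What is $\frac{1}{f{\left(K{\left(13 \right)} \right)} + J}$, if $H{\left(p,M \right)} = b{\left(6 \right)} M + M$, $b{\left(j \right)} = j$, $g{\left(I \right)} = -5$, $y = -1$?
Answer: $- \frac{1}{40480} \approx -2.4704 \cdot 10^{-5}$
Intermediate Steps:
$J = -40477$ ($J = 9 + \frac{1}{2} \left(-80972\right) = 9 - 40486 = -40477$)
$K{\left(Q \right)} = -5$
$H{\left(p,M \right)} = 7 M$ ($H{\left(p,M \right)} = 6 M + M = 7 M$)
$f{\left(x \right)} = -3$ ($f{\left(x \right)} = 4 - \frac{7 x}{x} = 4 - 7 = -3$)
$\frac{1}{f{\left(K{\left(13 \right)} \right)} + J} = \frac{1}{-3 - 40477} = \frac{1}{-40480} = - \frac{1}{40480}$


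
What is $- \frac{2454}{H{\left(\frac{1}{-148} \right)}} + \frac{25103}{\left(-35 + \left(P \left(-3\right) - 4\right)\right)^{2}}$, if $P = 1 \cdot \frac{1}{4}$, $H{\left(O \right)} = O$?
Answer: $\frac{9182258600}{25281} \approx 3.6321 \cdot 10^{5}$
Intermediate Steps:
$P = \frac{1}{4}$ ($P = 1 \cdot \frac{1}{4} = \frac{1}{4} \approx 0.25$)
$- \frac{2454}{H{\left(\frac{1}{-148} \right)}} + \frac{25103}{\left(-35 + \left(P \left(-3\right) - 4\right)\right)^{2}} = - \frac{2454}{\frac{1}{-148}} + \frac{25103}{\left(-35 + \left(\frac{1}{4} \left(-3\right) - 4\right)\right)^{2}} = - \frac{2454}{- \frac{1}{148}} + \frac{25103}{\left(-35 - \frac{19}{4}\right)^{2}} = \left(-2454\right) \left(-148\right) + \frac{25103}{\left(-35 - \frac{19}{4}\right)^{2}} = 363192 + \frac{25103}{\left(- \frac{159}{4}\right)^{2}} = 363192 + \frac{25103}{\frac{25281}{16}} = 363192 + 25103 \cdot \frac{16}{25281} = 363192 + \frac{401648}{25281} = \frac{9182258600}{25281}$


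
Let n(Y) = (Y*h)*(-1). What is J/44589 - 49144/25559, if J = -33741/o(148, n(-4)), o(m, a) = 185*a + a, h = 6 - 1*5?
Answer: -181241784147/94211087416 ≈ -1.9238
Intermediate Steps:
h = 1 (h = 6 - 5 = 1)
n(Y) = -Y (n(Y) = (Y*1)*(-1) = Y*(-1) = -Y)
o(m, a) = 186*a
J = -11247/248 (J = -33741/(186*(-1*(-4))) = -33741/(186*4) = -33741/744 = -33741*1/744 = -11247/248 ≈ -45.351)
J/44589 - 49144/25559 = -11247/248/44589 - 49144/25559 = -11247/248*1/44589 - 49144*1/25559 = -3749/3686024 - 49144/25559 = -181241784147/94211087416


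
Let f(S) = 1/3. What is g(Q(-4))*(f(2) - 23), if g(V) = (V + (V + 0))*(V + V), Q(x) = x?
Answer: -4352/3 ≈ -1450.7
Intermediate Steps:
f(S) = ⅓
g(V) = 4*V² (g(V) = (V + V)*(2*V) = (2*V)*(2*V) = 4*V²)
g(Q(-4))*(f(2) - 23) = (4*(-4)²)*(⅓ - 23) = (4*16)*(-68/3) = 64*(-68/3) = -4352/3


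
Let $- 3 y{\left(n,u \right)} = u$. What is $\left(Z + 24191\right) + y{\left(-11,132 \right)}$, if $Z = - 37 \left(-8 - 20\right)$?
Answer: $25183$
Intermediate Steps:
$y{\left(n,u \right)} = - \frac{u}{3}$
$Z = 1036$ ($Z = \left(-37\right) \left(-28\right) = 1036$)
$\left(Z + 24191\right) + y{\left(-11,132 \right)} = \left(1036 + 24191\right) - 44 = 25227 - 44 = 25183$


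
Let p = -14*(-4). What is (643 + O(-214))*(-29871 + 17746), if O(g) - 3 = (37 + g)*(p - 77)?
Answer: -52901375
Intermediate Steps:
p = 56
O(g) = -774 - 21*g (O(g) = 3 + (37 + g)*(56 - 77) = 3 + (37 + g)*(-21) = 3 + (-777 - 21*g) = -774 - 21*g)
(643 + O(-214))*(-29871 + 17746) = (643 + (-774 - 21*(-214)))*(-29871 + 17746) = (643 + (-774 + 4494))*(-12125) = (643 + 3720)*(-12125) = 4363*(-12125) = -52901375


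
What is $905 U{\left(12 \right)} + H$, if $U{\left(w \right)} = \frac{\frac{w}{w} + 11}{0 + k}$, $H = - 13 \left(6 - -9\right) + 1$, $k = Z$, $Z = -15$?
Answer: $-918$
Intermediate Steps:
$k = -15$
$H = -194$ ($H = - 13 \left(6 + 9\right) + 1 = \left(-13\right) 15 + 1 = -195 + 1 = -194$)
$U{\left(w \right)} = - \frac{4}{5}$ ($U{\left(w \right)} = \frac{\frac{w}{w} + 11}{0 - 15} = \frac{1 + 11}{-15} = 12 \left(- \frac{1}{15}\right) = - \frac{4}{5}$)
$905 U{\left(12 \right)} + H = 905 \left(- \frac{4}{5}\right) - 194 = -724 - 194 = -918$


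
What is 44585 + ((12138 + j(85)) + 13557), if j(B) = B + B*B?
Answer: 77590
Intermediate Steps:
j(B) = B + B²
44585 + ((12138 + j(85)) + 13557) = 44585 + ((12138 + 85*(1 + 85)) + 13557) = 44585 + ((12138 + 85*86) + 13557) = 44585 + ((12138 + 7310) + 13557) = 44585 + (19448 + 13557) = 44585 + 33005 = 77590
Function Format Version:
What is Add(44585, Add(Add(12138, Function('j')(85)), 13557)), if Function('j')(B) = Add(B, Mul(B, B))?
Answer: 77590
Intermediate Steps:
Function('j')(B) = Add(B, Pow(B, 2))
Add(44585, Add(Add(12138, Function('j')(85)), 13557)) = Add(44585, Add(Add(12138, Mul(85, Add(1, 85))), 13557)) = Add(44585, Add(Add(12138, Mul(85, 86)), 13557)) = Add(44585, Add(Add(12138, 7310), 13557)) = Add(44585, Add(19448, 13557)) = Add(44585, 33005) = 77590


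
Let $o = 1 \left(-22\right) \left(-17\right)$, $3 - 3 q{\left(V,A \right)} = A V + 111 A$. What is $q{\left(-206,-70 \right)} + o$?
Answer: $- \frac{5525}{3} \approx -1841.7$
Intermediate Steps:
$q{\left(V,A \right)} = 1 - 37 A - \frac{A V}{3}$ ($q{\left(V,A \right)} = 1 - \frac{A V + 111 A}{3} = 1 - \frac{111 A + A V}{3} = 1 - \left(37 A + \frac{A V}{3}\right) = 1 - 37 A - \frac{A V}{3}$)
$o = 374$ ($o = \left(-22\right) \left(-17\right) = 374$)
$q{\left(-206,-70 \right)} + o = \left(1 - -2590 - \left(- \frac{70}{3}\right) \left(-206\right)\right) + 374 = \left(1 + 2590 - \frac{14420}{3}\right) + 374 = - \frac{6647}{3} + 374 = - \frac{5525}{3}$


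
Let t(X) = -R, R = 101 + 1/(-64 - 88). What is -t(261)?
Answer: 15351/152 ≈ 100.99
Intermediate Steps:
R = 15351/152 (R = 101 + 1/(-152) = 101 - 1/152 = 15351/152 ≈ 100.99)
t(X) = -15351/152 (t(X) = -1*15351/152 = -15351/152)
-t(261) = -1*(-15351/152) = 15351/152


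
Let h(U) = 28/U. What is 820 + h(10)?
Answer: 4114/5 ≈ 822.80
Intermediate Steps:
820 + h(10) = 820 + 28/10 = 820 + 28*(⅒) = 820 + 14/5 = 4114/5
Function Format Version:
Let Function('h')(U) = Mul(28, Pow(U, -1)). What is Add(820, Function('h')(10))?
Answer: Rational(4114, 5) ≈ 822.80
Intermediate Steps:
Add(820, Function('h')(10)) = Add(820, Mul(28, Pow(10, -1))) = Add(820, Mul(28, Rational(1, 10))) = Add(820, Rational(14, 5)) = Rational(4114, 5)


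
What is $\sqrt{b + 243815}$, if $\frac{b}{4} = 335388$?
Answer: $\sqrt{1585367} \approx 1259.1$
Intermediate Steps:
$b = 1341552$ ($b = 4 \cdot 335388 = 1341552$)
$\sqrt{b + 243815} = \sqrt{1341552 + 243815} = \sqrt{1585367}$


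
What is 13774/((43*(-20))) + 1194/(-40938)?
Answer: -47075571/2933890 ≈ -16.045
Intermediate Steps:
13774/((43*(-20))) + 1194/(-40938) = 13774/(-860) + 1194*(-1/40938) = 13774*(-1/860) - 199/6823 = -6887/430 - 199/6823 = -47075571/2933890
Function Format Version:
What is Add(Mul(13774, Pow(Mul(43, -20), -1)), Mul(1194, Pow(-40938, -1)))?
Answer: Rational(-47075571, 2933890) ≈ -16.045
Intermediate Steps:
Add(Mul(13774, Pow(Mul(43, -20), -1)), Mul(1194, Pow(-40938, -1))) = Add(Mul(13774, Pow(-860, -1)), Mul(1194, Rational(-1, 40938))) = Add(Mul(13774, Rational(-1, 860)), Rational(-199, 6823)) = Add(Rational(-6887, 430), Rational(-199, 6823)) = Rational(-47075571, 2933890)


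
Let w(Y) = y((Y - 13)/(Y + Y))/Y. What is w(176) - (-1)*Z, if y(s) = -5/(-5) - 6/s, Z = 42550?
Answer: 1220672451/28688 ≈ 42550.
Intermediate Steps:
y(s) = 1 - 6/s (y(s) = -5*(-⅕) - 6/s = 1 - 6/s)
w(Y) = 2*(-6 + (-13 + Y)/(2*Y))/(-13 + Y) (w(Y) = ((-6 + (Y - 13)/(Y + Y))/(((Y - 13)/(Y + Y))))/Y = ((-6 + (-13 + Y)/((2*Y)))/(((-13 + Y)/((2*Y)))))/Y = ((-6 + (-13 + Y)*(1/(2*Y)))/(((-13 + Y)*(1/(2*Y)))))/Y = ((-6 + (-13 + Y)/(2*Y))/(((-13 + Y)/(2*Y))))/Y = ((2*Y/(-13 + Y))*(-6 + (-13 + Y)/(2*Y)))/Y = (2*Y*(-6 + (-13 + Y)/(2*Y))/(-13 + Y))/Y = 2*(-6 + (-13 + Y)/(2*Y))/(-13 + Y))
w(176) - (-1)*Z = (-13 - 11*176)/(176*(-13 + 176)) - (-1)*42550 = (1/176)*(-13 - 1936)/163 - 1*(-42550) = (1/176)*(1/163)*(-1949) + 42550 = -1949/28688 + 42550 = 1220672451/28688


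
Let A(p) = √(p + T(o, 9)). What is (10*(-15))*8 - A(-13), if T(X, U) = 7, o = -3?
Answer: -1200 - I*√6 ≈ -1200.0 - 2.4495*I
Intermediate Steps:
A(p) = √(7 + p) (A(p) = √(p + 7) = √(7 + p))
(10*(-15))*8 - A(-13) = (10*(-15))*8 - √(7 - 13) = -150*8 - √(-6) = -1200 - I*√6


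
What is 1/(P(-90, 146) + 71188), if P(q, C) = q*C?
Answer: 1/58048 ≈ 1.7227e-5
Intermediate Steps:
P(q, C) = C*q
1/(P(-90, 146) + 71188) = 1/(146*(-90) + 71188) = 1/(-13140 + 71188) = 1/58048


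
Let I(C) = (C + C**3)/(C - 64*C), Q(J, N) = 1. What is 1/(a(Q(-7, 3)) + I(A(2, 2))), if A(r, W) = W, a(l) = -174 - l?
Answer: -63/11030 ≈ -0.0057117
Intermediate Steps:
I(C) = -(C + C**3)/(63*C) (I(C) = (C + C**3)/((-63*C)) = (C + C**3)*(-1/(63*C)) = -(C + C**3)/(63*C))
1/(a(Q(-7, 3)) + I(A(2, 2))) = 1/((-174 - 1*1) + (-1/63 - 1/63*2**2)) = 1/((-174 - 1) + (-1/63 - 1/63*4)) = 1/(-175 + (-1/63 - 4/63)) = 1/(-175 - 5/63) = 1/(-11030/63) = -63/11030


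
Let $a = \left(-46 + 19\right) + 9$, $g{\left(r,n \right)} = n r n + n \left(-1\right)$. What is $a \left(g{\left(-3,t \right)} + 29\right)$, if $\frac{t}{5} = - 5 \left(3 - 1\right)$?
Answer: $133578$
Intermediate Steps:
$t = -50$ ($t = 5 \left(- 5 \left(3 - 1\right)\right) = 5 \left(\left(-5\right) 2\right) = 5 \left(-10\right) = -50$)
$g{\left(r,n \right)} = - n + r n^{2}$ ($g{\left(r,n \right)} = r n^{2} - n = - n + r n^{2}$)
$a = -18$ ($a = -27 + 9 = -18$)
$a \left(g{\left(-3,t \right)} + 29\right) = - 18 \left(- 50 \left(-1 - -150\right) + 29\right) = - 18 \left(- 50 \left(-1 + 150\right) + 29\right) = - 18 \left(\left(-50\right) 149 + 29\right) = - 18 \left(-7450 + 29\right) = \left(-18\right) \left(-7421\right) = 133578$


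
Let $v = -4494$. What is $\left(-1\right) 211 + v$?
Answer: $-4705$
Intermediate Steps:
$\left(-1\right) 211 + v = \left(-1\right) 211 - 4494 = -211 - 4494 = -4705$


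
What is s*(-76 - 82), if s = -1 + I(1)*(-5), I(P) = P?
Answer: 948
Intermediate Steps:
s = -6 (s = -1 + 1*(-5) = -1 - 5 = -6)
s*(-76 - 82) = -6*(-76 - 82) = -6*(-158) = 948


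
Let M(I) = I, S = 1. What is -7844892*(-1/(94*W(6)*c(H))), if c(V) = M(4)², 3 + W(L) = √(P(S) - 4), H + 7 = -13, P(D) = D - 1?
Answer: -5883669/4888 - 1961223*I/2444 ≈ -1203.7 - 802.46*I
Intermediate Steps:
P(D) = -1 + D
H = -20 (H = -7 - 13 = -20)
W(L) = -3 + 2*I (W(L) = -3 + √((-1 + 1) - 4) = -3 + √(0 - 4) = -3 + √(-4) = -3 + 2*I)
c(V) = 16 (c(V) = 4² = 16)
-7844892*(-1/(94*W(6)*c(H))) = -(5883669/4888 + 1961223*I/2444) = -7844892*(4512 + 3008*I)/29406208 = -1961223*(4512 + 3008*I)/7351552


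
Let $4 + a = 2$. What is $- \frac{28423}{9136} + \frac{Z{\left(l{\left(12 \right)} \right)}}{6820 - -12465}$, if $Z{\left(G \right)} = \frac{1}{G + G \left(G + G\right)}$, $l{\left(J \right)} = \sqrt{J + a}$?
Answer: $- \frac{21377346373}{6871322640} - \frac{\sqrt{10}}{7521150} \approx -3.1111$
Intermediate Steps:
$a = -2$ ($a = -4 + 2 = -2$)
$l{\left(J \right)} = \sqrt{-2 + J}$ ($l{\left(J \right)} = \sqrt{J - 2} = \sqrt{-2 + J}$)
$Z{\left(G \right)} = \frac{1}{G + 2 G^{2}}$ ($Z{\left(G \right)} = \frac{1}{G + G 2 G} = \frac{1}{G + 2 G^{2}}$)
$- \frac{28423}{9136} + \frac{Z{\left(l{\left(12 \right)} \right)}}{6820 - -12465} = - \frac{28423}{9136} + \frac{\frac{1}{\sqrt{-2 + 12}} \frac{1}{1 + 2 \sqrt{-2 + 12}}}{6820 - -12465} = \left(-28423\right) \frac{1}{9136} + \frac{\frac{1}{\sqrt{10}} \frac{1}{1 + 2 \sqrt{10}}}{6820 + 12465} = - \frac{28423}{9136} + \frac{\frac{\sqrt{10}}{10} \frac{1}{1 + 2 \sqrt{10}}}{19285} = - \frac{28423}{9136} + \frac{\sqrt{10}}{10 \left(1 + 2 \sqrt{10}\right)} \frac{1}{19285} = - \frac{28423}{9136} + \frac{\sqrt{10}}{192850 \left(1 + 2 \sqrt{10}\right)}$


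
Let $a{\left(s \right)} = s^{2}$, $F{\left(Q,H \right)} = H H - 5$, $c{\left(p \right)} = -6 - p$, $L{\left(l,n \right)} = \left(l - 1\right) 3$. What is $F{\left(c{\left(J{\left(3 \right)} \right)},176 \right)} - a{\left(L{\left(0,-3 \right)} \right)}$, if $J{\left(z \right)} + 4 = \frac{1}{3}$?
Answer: $30962$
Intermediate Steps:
$L{\left(l,n \right)} = -3 + 3 l$ ($L{\left(l,n \right)} = \left(-1 + l\right) 3 = -3 + 3 l$)
$J{\left(z \right)} = - \frac{11}{3}$ ($J{\left(z \right)} = -4 + \frac{1}{3} = - \frac{11}{3}$)
$F{\left(Q,H \right)} = -5 + H^{2}$ ($F{\left(Q,H \right)} = H^{2} - 5 = -5 + H^{2}$)
$F{\left(c{\left(J{\left(3 \right)} \right)},176 \right)} - a{\left(L{\left(0,-3 \right)} \right)} = \left(-5 + 176^{2}\right) - \left(-3 + 3 \cdot 0\right)^{2} = \left(-5 + 30976\right) - \left(-3 + 0\right)^{2} = 30971 - \left(-3\right)^{2} = 30971 - 9 = 30962$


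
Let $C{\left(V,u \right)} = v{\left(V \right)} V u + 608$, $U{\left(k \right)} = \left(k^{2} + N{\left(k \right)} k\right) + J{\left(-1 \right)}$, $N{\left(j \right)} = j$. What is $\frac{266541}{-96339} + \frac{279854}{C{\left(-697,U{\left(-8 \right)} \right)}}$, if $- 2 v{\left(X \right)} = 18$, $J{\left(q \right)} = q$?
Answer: $- \frac{61848895811}{25603020527} \approx -2.4157$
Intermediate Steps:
$v{\left(X \right)} = -9$ ($v{\left(X \right)} = \left(- \frac{1}{2}\right) 18 = -9$)
$U{\left(k \right)} = -1 + 2 k^{2}$ ($U{\left(k \right)} = \left(k^{2} + k k\right) - 1 = \left(k^{2} + k^{2}\right) - 1 = 2 k^{2} - 1 = -1 + 2 k^{2}$)
$C{\left(V,u \right)} = 608 - 9 V u$ ($C{\left(V,u \right)} = - 9 V u + 608 = 608 - 9 V u$)
$\frac{266541}{-96339} + \frac{279854}{C{\left(-697,U{\left(-8 \right)} \right)}} = \frac{266541}{-96339} + \frac{279854}{608 - - 6273 \left(-1 + 2 \left(-8\right)^{2}\right)} = 266541 \left(- \frac{1}{96339}\right) + \frac{279854}{608 - - 6273 \left(-1 + 2 \cdot 64\right)} = - \frac{88847}{32113} + \frac{279854}{608 - - 6273 \left(-1 + 128\right)} = - \frac{88847}{32113} + \frac{279854}{608 - \left(-6273\right) 127} = - \frac{88847}{32113} + \frac{279854}{608 + 796671} = - \frac{88847}{32113} + \frac{279854}{797279} = - \frac{61848895811}{25603020527}$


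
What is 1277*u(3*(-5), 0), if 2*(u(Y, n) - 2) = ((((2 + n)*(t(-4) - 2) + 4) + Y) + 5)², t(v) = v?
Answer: 209428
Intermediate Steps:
u(Y, n) = 2 + (-3 + Y - 6*n)²/2 (u(Y, n) = 2 + ((((2 + n)*(-4 - 2) + 4) + Y) + 5)²/2 = 2 + ((((2 + n)*(-6) + 4) + Y) + 5)²/2 = 2 + ((((-12 - 6*n) + 4) + Y) + 5)²/2 = 2 + (((-8 - 6*n) + Y) + 5)²/2 = 2 + ((-8 + Y - 6*n) + 5)²/2 = 2 + (-3 + Y - 6*n)²/2)
1277*u(3*(-5), 0) = 1277*(2 + (-3 + 3*(-5) - 6*0)²/2) = 1277*(2 + (-3 - 15 + 0)²/2) = 1277*(2 + (½)*(-18)²) = 1277*(2 + (½)*324) = 1277*(2 + 162) = 1277*164 = 209428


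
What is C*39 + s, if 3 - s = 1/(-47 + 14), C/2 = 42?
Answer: 108208/33 ≈ 3279.0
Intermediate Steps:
C = 84 (C = 2*42 = 84)
s = 100/33 (s = 3 - 1/(-47 + 14) = 3 - 1/(-33) = 3 - 1*(-1/33) = 3 + 1/33 = 100/33 ≈ 3.0303)
C*39 + s = 84*39 + 100/33 = 3276 + 100/33 = 108208/33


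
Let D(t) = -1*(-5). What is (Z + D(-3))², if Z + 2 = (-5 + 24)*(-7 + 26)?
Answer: 132496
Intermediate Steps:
Z = 359 (Z = -2 + (-5 + 24)*(-7 + 26) = -2 + 19*19 = -2 + 361 = 359)
D(t) = 5
(Z + D(-3))² = (359 + 5)² = 364² = 132496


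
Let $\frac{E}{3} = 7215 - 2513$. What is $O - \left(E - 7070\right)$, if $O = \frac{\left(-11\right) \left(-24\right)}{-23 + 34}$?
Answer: $-7012$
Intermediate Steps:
$E = 14106$ ($E = 3 \left(7215 - 2513\right) = 3 \cdot 4702 = 14106$)
$O = 24$ ($O = \frac{264}{11} = 264 \cdot \frac{1}{11} = 24$)
$O - \left(E - 7070\right) = 24 - \left(14106 - 7070\right) = 24 - 7036 = -7012$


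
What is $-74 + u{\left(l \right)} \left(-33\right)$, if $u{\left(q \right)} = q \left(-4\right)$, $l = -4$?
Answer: $-602$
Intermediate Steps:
$u{\left(q \right)} = - 4 q$
$-74 + u{\left(l \right)} \left(-33\right) = -74 + \left(-4\right) \left(-4\right) \left(-33\right) = -74 + 16 \left(-33\right) = -74 - 528 = -602$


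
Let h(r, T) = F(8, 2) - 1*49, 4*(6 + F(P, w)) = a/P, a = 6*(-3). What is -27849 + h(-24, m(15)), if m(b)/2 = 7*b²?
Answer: -446473/16 ≈ -27905.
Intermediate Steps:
a = -18
m(b) = 14*b² (m(b) = 2*(7*b²) = 14*b²)
F(P, w) = -6 - 9/(2*P) (F(P, w) = -6 + (-18/P)/4 = -6 - 9/(2*P))
h(r, T) = -889/16 (h(r, T) = (-6 - 9/2/8) - 1*49 = (-6 - 9/2*⅛) - 49 = (-6 - 9/16) - 49 = -105/16 - 49 = -889/16)
-27849 + h(-24, m(15)) = -27849 - 889/16 = -446473/16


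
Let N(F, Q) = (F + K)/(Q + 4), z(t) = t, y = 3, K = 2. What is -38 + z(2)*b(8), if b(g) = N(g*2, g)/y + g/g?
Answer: -35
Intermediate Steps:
N(F, Q) = (2 + F)/(4 + Q) (N(F, Q) = (F + 2)/(Q + 4) = (2 + F)/(4 + Q))
b(g) = 1 + (2 + 2*g)/(3*(4 + g)) (b(g) = ((2 + g*2)/(4 + g))/3 + g/g = ((2 + 2*g)/(4 + g))*(⅓) + 1 = (2 + 2*g)/(3*(4 + g)) + 1 = 1 + (2 + 2*g)/(3*(4 + g)))
-38 + z(2)*b(8) = -38 + 2*((14 + 5*8)/(3*(4 + 8))) = -38 + 2*((⅓)*(14 + 40)/12) = -38 + 2*((⅓)*(1/12)*54) = -38 + 2*(3/2) = -38 + 3 = -35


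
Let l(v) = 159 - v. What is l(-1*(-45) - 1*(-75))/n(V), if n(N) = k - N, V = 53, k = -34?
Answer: -13/29 ≈ -0.44828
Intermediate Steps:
n(N) = -34 - N
l(-1*(-45) - 1*(-75))/n(V) = (159 - (-1*(-45) - 1*(-75)))/(-34 - 1*53) = (159 - (45 + 75))/(-34 - 53) = (159 - 1*120)/(-87) = (159 - 120)*(-1/87) = 39*(-1/87) = -13/29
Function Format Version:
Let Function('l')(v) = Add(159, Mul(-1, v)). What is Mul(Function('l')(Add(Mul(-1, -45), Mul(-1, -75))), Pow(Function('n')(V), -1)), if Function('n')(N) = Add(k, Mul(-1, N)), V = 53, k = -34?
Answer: Rational(-13, 29) ≈ -0.44828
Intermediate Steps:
Function('n')(N) = Add(-34, Mul(-1, N))
Mul(Function('l')(Add(Mul(-1, -45), Mul(-1, -75))), Pow(Function('n')(V), -1)) = Mul(Add(159, Mul(-1, Add(Mul(-1, -45), Mul(-1, -75)))), Pow(Add(-34, Mul(-1, 53)), -1)) = Mul(Add(159, Mul(-1, Add(45, 75))), Pow(Add(-34, -53), -1)) = Mul(Add(159, Mul(-1, 120)), Pow(-87, -1)) = Mul(Add(159, -120), Rational(-1, 87)) = Mul(39, Rational(-1, 87)) = Rational(-13, 29)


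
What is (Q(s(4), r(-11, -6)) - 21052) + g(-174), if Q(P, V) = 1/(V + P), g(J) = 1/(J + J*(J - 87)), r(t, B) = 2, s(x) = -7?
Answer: -952401527/45240 ≈ -21052.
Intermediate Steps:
g(J) = 1/(J + J*(-87 + J))
Q(P, V) = 1/(P + V)
(Q(s(4), r(-11, -6)) - 21052) + g(-174) = (1/(-7 + 2) - 21052) + 1/((-174)*(-86 - 174)) = (1/(-5) - 21052) - 1/174/(-260) = (-⅕ - 21052) - 1/174*(-1/260) = -105261/5 + 1/45240 = -952401527/45240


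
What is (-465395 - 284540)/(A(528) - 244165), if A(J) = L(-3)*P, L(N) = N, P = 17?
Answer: 749935/244216 ≈ 3.0708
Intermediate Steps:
A(J) = -51 (A(J) = -3*17 = -51)
(-465395 - 284540)/(A(528) - 244165) = (-465395 - 284540)/(-51 - 244165) = -749935/(-244216) = -749935*(-1/244216) = 749935/244216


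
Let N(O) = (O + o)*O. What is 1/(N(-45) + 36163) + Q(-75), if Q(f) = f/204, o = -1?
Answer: -56221/152932 ≈ -0.36762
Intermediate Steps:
Q(f) = f/204 (Q(f) = f*(1/204) = f/204)
N(O) = O*(-1 + O) (N(O) = (O - 1)*O = (-1 + O)*O = O*(-1 + O))
1/(N(-45) + 36163) + Q(-75) = 1/(-45*(-1 - 45) + 36163) + (1/204)*(-75) = 1/(-45*(-46) + 36163) - 25/68 = 1/(2070 + 36163) - 25/68 = 1/38233 - 25/68 = -56221/152932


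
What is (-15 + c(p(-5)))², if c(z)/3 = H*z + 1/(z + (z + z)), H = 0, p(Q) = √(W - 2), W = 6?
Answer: 841/4 ≈ 210.25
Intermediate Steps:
p(Q) = 2 (p(Q) = √(6 - 2) = √4 = 2)
c(z) = 1/z (c(z) = 3*(0*z + 1/(z + (z + z))) = 3*(0 + 1/(z + 2*z)) = 3*(0 + 1/(3*z)) = 3*(1/(3*z)) = 1/z)
(-15 + c(p(-5)))² = (-15 + 1/2)² = (-15 + ½)² = (-29/2)² = 841/4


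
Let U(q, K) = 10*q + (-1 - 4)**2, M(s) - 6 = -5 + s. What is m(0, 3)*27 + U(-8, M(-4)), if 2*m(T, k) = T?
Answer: -55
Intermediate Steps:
m(T, k) = T/2
M(s) = 1 + s (M(s) = 6 + (-5 + s) = 1 + s)
U(q, K) = 25 + 10*q (U(q, K) = 10*q + (-5)**2 = 10*q + 25 = 25 + 10*q)
m(0, 3)*27 + U(-8, M(-4)) = ((1/2)*0)*27 + (25 + 10*(-8)) = 0*27 + (25 - 80) = 0 - 55 = -55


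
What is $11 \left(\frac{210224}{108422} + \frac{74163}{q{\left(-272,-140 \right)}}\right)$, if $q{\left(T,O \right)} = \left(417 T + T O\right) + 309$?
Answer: $\frac{42532913797}{4067722385} \approx 10.456$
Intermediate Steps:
$q{\left(T,O \right)} = 309 + 417 T + O T$ ($q{\left(T,O \right)} = \left(417 T + O T\right) + 309 = 309 + 417 T + O T$)
$11 \left(\frac{210224}{108422} + \frac{74163}{q{\left(-272,-140 \right)}}\right) = 11 \left(\frac{210224}{108422} + \frac{74163}{309 + 417 \left(-272\right) - -38080}\right) = 11 \left(210224 \cdot \frac{1}{108422} + \frac{74163}{309 - 113424 + 38080}\right) = 11 \left(\frac{105112}{54211} + \frac{74163}{-75035}\right) = 11 \left(\frac{105112}{54211} + 74163 \left(- \frac{1}{75035}\right)\right) = 11 \left(\frac{105112}{54211} - \frac{74163}{75035}\right) = 11 \cdot \frac{3866628527}{4067722385} = \frac{42532913797}{4067722385}$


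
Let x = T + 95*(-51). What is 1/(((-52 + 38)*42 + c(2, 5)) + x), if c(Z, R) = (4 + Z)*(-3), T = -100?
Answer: -1/5551 ≈ -0.00018015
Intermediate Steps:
c(Z, R) = -12 - 3*Z
x = -4945 (x = -100 + 95*(-51) = -100 - 4845 = -4945)
1/(((-52 + 38)*42 + c(2, 5)) + x) = 1/(((-52 + 38)*42 + (-12 - 3*2)) - 4945) = 1/((-14*42 + (-12 - 6)) - 4945) = 1/((-588 - 18) - 4945) = 1/(-606 - 4945) = 1/(-5551) = -1/5551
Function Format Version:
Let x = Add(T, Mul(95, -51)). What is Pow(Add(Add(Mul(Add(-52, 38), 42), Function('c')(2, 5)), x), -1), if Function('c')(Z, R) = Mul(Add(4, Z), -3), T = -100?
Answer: Rational(-1, 5551) ≈ -0.00018015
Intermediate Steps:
Function('c')(Z, R) = Add(-12, Mul(-3, Z))
x = -4945 (x = Add(-100, Mul(95, -51)) = Add(-100, -4845) = -4945)
Pow(Add(Add(Mul(Add(-52, 38), 42), Function('c')(2, 5)), x), -1) = Pow(Add(Add(Mul(Add(-52, 38), 42), Add(-12, Mul(-3, 2))), -4945), -1) = Pow(Add(Add(Mul(-14, 42), Add(-12, -6)), -4945), -1) = Pow(Add(Add(-588, -18), -4945), -1) = Pow(Add(-606, -4945), -1) = Pow(-5551, -1) = Rational(-1, 5551)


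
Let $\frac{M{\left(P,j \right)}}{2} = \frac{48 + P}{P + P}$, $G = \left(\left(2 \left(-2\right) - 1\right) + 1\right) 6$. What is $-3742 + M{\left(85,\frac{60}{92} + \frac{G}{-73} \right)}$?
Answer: $- \frac{317937}{85} \approx -3740.4$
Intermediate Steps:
$G = -24$ ($G = \left(\left(-4 - 1\right) + 1\right) 6 = \left(-5 + 1\right) 6 = \left(-4\right) 6 = -24$)
$M{\left(P,j \right)} = \frac{48 + P}{P}$ ($M{\left(P,j \right)} = 2 \frac{48 + P}{P + P} = 2 \frac{48 + P}{2 P} = \frac{48 + P}{P}$)
$-3742 + M{\left(85,\frac{60}{92} + \frac{G}{-73} \right)} = -3742 + \frac{48 + 85}{85} = -3742 + \frac{1}{85} \cdot 133 = -3742 + \frac{133}{85} = - \frac{317937}{85}$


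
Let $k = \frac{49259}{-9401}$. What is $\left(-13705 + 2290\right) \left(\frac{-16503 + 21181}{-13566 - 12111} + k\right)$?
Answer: $\frac{711426949415}{11494737} \approx 61892.0$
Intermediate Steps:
$k = - \frac{7037}{1343}$ ($k = 49259 \left(- \frac{1}{9401}\right) = - \frac{7037}{1343} \approx -5.2398$)
$\left(-13705 + 2290\right) \left(\frac{-16503 + 21181}{-13566 - 12111} + k\right) = \left(-13705 + 2290\right) \left(\frac{-16503 + 21181}{-13566 - 12111} - \frac{7037}{1343}\right) = - 11415 \left(\frac{4678}{-25677} - \frac{7037}{1343}\right) = - 11415 \left(4678 \left(- \frac{1}{25677}\right) - \frac{7037}{1343}\right) = - 11415 \left(- \frac{4678}{25677} - \frac{7037}{1343}\right) = \left(-11415\right) \left(- \frac{186971603}{34484211}\right) = \frac{711426949415}{11494737}$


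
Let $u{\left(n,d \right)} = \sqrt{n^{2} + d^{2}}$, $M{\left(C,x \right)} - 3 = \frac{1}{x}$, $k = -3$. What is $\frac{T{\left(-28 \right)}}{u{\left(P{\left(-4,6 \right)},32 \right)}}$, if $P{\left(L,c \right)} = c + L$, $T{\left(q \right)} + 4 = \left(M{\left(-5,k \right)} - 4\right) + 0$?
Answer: $- \frac{8 \sqrt{257}}{771} \approx -0.16634$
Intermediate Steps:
$M{\left(C,x \right)} = 3 + \frac{1}{x}$
$T{\left(q \right)} = - \frac{16}{3}$ ($T{\left(q \right)} = -4 + \left(\left(\left(3 + \frac{1}{-3}\right) - 4\right) + 0\right) = -4 + \left(\left(\left(3 - \frac{1}{3}\right) - 4\right) + 0\right) = -4 + \left(\left(\frac{8}{3} - 4\right) + 0\right) = -4 + \left(- \frac{4}{3} + 0\right) = -4 - \frac{4}{3} = - \frac{16}{3}$)
$P{\left(L,c \right)} = L + c$
$u{\left(n,d \right)} = \sqrt{d^{2} + n^{2}}$
$\frac{T{\left(-28 \right)}}{u{\left(P{\left(-4,6 \right)},32 \right)}} = - \frac{16}{3 \sqrt{32^{2} + \left(-4 + 6\right)^{2}}} = - \frac{16}{3 \sqrt{1024 + 2^{2}}} = - \frac{16}{3 \sqrt{1024 + 4}} = - \frac{16}{3 \sqrt{1028}} = - \frac{16}{3 \cdot 2 \sqrt{257}} = - \frac{16 \frac{\sqrt{257}}{514}}{3} = - \frac{8 \sqrt{257}}{771}$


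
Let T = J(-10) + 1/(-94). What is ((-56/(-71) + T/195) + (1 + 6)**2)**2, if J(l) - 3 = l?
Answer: 4192531549557121/1693720044900 ≈ 2475.3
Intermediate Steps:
J(l) = 3 + l
T = -659/94 (T = (3 - 10) + 1/(-94) = -7 - 1/94 = -659/94 ≈ -7.0106)
((-56/(-71) + T/195) + (1 + 6)**2)**2 = ((-56/(-71) - 659/94/195) + (1 + 6)**2)**2 = ((-56*(-1/71) - 659/94*1/195) + 7**2)**2 = ((56/71 - 659/18330) + 49)**2 = (979691/1301430 + 49)**2 = (64749761/1301430)**2 = 4192531549557121/1693720044900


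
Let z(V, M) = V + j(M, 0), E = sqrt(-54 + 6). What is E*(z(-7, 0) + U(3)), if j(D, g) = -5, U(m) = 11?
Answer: -4*I*sqrt(3) ≈ -6.9282*I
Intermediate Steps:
E = 4*I*sqrt(3) (E = sqrt(-48) = 4*I*sqrt(3) ≈ 6.9282*I)
z(V, M) = -5 + V (z(V, M) = V - 5 = -5 + V)
E*(z(-7, 0) + U(3)) = (4*I*sqrt(3))*((-5 - 7) + 11) = (4*I*sqrt(3))*(-12 + 11) = (4*I*sqrt(3))*(-1) = -4*I*sqrt(3)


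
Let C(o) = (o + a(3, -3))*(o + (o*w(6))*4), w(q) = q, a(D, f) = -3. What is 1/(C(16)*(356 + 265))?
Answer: 1/3229200 ≈ 3.0967e-7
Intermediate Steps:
C(o) = 25*o*(-3 + o) (C(o) = (o - 3)*(o + (o*6)*4) = (-3 + o)*(o + (6*o)*4) = (-3 + o)*(o + 24*o) = (-3 + o)*(25*o) = 25*o*(-3 + o))
1/(C(16)*(356 + 265)) = 1/((25*16*(-3 + 16))*(356 + 265)) = 1/((25*16*13)*621) = 1/(5200*621) = 1/3229200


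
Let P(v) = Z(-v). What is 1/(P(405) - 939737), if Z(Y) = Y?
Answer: -1/940142 ≈ -1.0637e-6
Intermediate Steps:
P(v) = -v
1/(P(405) - 939737) = 1/(-1*405 - 939737) = 1/(-405 - 939737) = 1/(-940142) = -1/940142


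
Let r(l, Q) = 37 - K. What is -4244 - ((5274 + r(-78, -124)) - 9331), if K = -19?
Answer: -243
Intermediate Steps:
r(l, Q) = 56 (r(l, Q) = 37 - 1*(-19) = 37 + 19 = 56)
-4244 - ((5274 + r(-78, -124)) - 9331) = -4244 - ((5274 + 56) - 9331) = -4244 - (5330 - 9331) = -4244 - 1*(-4001) = -4244 + 4001 = -243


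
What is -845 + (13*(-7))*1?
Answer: -936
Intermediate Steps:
-845 + (13*(-7))*1 = -845 - 91*1 = -845 - 91 = -936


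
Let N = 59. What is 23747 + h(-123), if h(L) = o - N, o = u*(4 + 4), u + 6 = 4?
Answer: 23672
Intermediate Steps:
u = -2 (u = -6 + 4 = -2)
o = -16 (o = -2*(4 + 4) = -2*8 = -16)
h(L) = -75 (h(L) = -16 - 1*59 = -16 - 59 = -75)
23747 + h(-123) = 23747 - 75 = 23672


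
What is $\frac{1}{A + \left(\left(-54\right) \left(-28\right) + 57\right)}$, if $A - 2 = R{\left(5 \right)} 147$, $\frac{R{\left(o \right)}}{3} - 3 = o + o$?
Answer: $\frac{1}{7304} \approx 0.00013691$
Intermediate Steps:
$R{\left(o \right)} = 9 + 6 o$ ($R{\left(o \right)} = 9 + 3 \left(o + o\right) = 9 + 3 \cdot 2 o = 9 + 6 o$)
$A = 5735$ ($A = 2 + \left(9 + 6 \cdot 5\right) 147 = 2 + \left(9 + 30\right) 147 = 2 + 39 \cdot 147 = 2 + 5733 = 5735$)
$\frac{1}{A + \left(\left(-54\right) \left(-28\right) + 57\right)} = \frac{1}{5735 + \left(\left(-54\right) \left(-28\right) + 57\right)} = \frac{1}{5735 + \left(1512 + 57\right)} = \frac{1}{5735 + 1569} = \frac{1}{7304}$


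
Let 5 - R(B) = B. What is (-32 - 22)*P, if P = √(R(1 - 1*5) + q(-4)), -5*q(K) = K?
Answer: -378*√5/5 ≈ -169.05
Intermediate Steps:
q(K) = -K/5
R(B) = 5 - B
P = 7*√5/5 (P = √((5 - (1 - 1*5)) - ⅕*(-4)) = √((5 - (1 - 5)) + ⅘) = √((5 - 1*(-4)) + ⅘) = √((5 + 4) + ⅘) = √(9 + ⅘) = √(49/5) = 7*√5/5 ≈ 3.1305)
(-32 - 22)*P = (-32 - 22)*(7*√5/5) = -378*√5/5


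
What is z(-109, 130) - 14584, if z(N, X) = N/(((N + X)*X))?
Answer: -39814429/2730 ≈ -14584.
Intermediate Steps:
z(N, X) = N/(X*(N + X)) (z(N, X) = N/((X*(N + X))) = N*(1/(X*(N + X))) = N/(X*(N + X)))
z(-109, 130) - 14584 = -109/(130*(-109 + 130)) - 14584 = -109*1/130/21 - 14584 = -109*1/130*1/21 - 14584 = -109/2730 - 14584 = -39814429/2730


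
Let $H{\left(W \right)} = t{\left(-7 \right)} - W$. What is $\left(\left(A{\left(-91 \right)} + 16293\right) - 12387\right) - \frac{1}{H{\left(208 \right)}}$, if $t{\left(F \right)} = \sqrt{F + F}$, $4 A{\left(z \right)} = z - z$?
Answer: $\frac{84522038}{21639} + \frac{i \sqrt{14}}{43278} \approx 3906.0 + 8.6456 \cdot 10^{-5} i$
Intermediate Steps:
$A{\left(z \right)} = 0$ ($A{\left(z \right)} = \frac{z - z}{4} = \frac{1}{4} \cdot 0 = 0$)
$t{\left(F \right)} = \sqrt{2} \sqrt{F}$ ($t{\left(F \right)} = \sqrt{2 F} = \sqrt{2} \sqrt{F}$)
$H{\left(W \right)} = - W + i \sqrt{14}$ ($H{\left(W \right)} = \sqrt{2} \sqrt{-7} - W = \sqrt{2} i \sqrt{7} - W = i \sqrt{14} - W = - W + i \sqrt{14}$)
$\left(\left(A{\left(-91 \right)} + 16293\right) - 12387\right) - \frac{1}{H{\left(208 \right)}} = \left(\left(0 + 16293\right) - 12387\right) - \frac{1}{\left(-1\right) 208 + i \sqrt{14}} = \left(16293 - 12387\right) - \frac{1}{-208 + i \sqrt{14}} = 3906 - \frac{1}{-208 + i \sqrt{14}}$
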